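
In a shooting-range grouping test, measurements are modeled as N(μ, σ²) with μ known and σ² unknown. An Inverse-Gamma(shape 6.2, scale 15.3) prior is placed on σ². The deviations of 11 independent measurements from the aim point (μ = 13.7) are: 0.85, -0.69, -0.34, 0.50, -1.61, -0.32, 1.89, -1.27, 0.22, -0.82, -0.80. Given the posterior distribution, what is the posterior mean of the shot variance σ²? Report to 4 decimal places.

1.9348

With known mean μ and an Inverse-Gamma(α, β) prior on σ², the Normal likelihood is conjugate: posterior is Inv-Gamma(α + n/2, β + Σ(xᵢ−μ)²/2).
Σ(xᵢ−μ)² = (0.85)² + (-0.69)² + (-0.34)² + (0.50)² + (-1.61)² + (-0.32)² + (1.89)² + (-1.27)² + (0.22)² + (-0.82)² + (-0.80)² = 10.8045.
Posterior: Inv-Gamma(6.2 + 11/2, 15.3 + 10.8045/2) = Inv-Gamma(11.70, 20.70225).
E[σ²|data] = β/(α−1) = 20.70225/10.70 = 1.9348.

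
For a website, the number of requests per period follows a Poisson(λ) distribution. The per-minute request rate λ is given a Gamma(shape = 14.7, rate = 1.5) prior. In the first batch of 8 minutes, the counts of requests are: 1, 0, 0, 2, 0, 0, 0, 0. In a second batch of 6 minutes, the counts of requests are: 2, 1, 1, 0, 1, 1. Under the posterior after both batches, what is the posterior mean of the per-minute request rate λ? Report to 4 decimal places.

1.5290

With a Gamma(shape α, rate β) prior, the Poisson likelihood is conjugate: the posterior is Gamma(α + ΣXᵢ, β + n).
Batch 1: sum of counts S = 3 over n = 8 minutes.
After batch 1: Gamma(α+S, β+n) = Gamma(14.7+3, 1.5+8) = Gamma(17.7, 9.5).
Batch 2: sum of counts S = 6 over n = 6 minutes.
After batch 2: Gamma(α+S, β+n) = Gamma(17.7+6, 9.5+6) = Gamma(23.7, 15.5).
Posterior mean = α/β = 23.7/15.5 = 1.5290.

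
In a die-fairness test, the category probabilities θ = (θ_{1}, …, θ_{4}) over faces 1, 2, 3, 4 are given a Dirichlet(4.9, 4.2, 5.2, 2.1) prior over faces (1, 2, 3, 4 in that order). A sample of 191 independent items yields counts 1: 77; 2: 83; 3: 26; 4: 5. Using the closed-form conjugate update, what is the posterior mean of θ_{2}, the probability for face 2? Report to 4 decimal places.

The Dirichlet prior is conjugate to the Multinomial likelihood: each posterior αⱼ = prior αⱼ + observed count nⱼ.
Posterior concentration: (81.9, 87.2, 31.2, 7.1), total = 207.4.
E[θ_{2}|data] = α_{2}/Σα = 87.2/207.4 = 0.4204.

0.4204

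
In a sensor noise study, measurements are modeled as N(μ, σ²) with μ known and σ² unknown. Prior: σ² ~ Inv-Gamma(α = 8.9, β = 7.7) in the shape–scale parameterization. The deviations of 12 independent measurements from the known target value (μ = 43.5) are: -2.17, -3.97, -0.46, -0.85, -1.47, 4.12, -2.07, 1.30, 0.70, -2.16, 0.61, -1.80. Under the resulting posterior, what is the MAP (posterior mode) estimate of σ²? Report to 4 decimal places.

2.2227

With known mean μ and an Inverse-Gamma(α, β) prior on σ², the Normal likelihood is conjugate: posterior is Inv-Gamma(α + n/2, β + Σ(xᵢ−μ)²/2).
Σ(xᵢ−μ)² = (-2.17)² + (-3.97)² + (-0.46)² + (-0.85)² + (-1.47)² + (4.12)² + (-2.07)² + (1.30)² + (0.70)² + (-2.16)² + (0.61)² + (-1.80)² = 55.2818.
Posterior: Inv-Gamma(8.9 + 12/2, 7.7 + 55.2818/2) = Inv-Gamma(14.90, 35.34090).
Mode = β/(α+1) = 35.34090/15.90 = 2.2227.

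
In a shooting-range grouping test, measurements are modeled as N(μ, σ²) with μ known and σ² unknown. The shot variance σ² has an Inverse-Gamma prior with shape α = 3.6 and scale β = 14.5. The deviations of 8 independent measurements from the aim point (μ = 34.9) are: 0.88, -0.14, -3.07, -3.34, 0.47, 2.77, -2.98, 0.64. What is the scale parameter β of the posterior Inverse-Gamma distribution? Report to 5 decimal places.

With known mean μ and an Inverse-Gamma(α, β) prior on σ², the Normal likelihood is conjugate: posterior is Inv-Gamma(α + n/2, β + Σ(xᵢ−μ)²/2).
Σ(xᵢ−μ)² = (0.88)² + (-0.14)² + (-3.07)² + (-3.34)² + (0.47)² + (2.77)² + (-2.98)² + (0.64)² = 38.5583.
Posterior: Inv-Gamma(3.6 + 8/2, 14.5 + 38.5583/2) = Inv-Gamma(7.60, 33.77915).
Posterior β = 33.77915.

33.77915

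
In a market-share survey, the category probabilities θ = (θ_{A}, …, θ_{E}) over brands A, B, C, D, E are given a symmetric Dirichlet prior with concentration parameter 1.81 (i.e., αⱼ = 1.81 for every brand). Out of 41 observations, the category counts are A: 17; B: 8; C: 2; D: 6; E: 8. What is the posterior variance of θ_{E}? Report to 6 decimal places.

The Dirichlet prior is conjugate to the Multinomial likelihood: each posterior αⱼ = prior αⱼ + observed count nⱼ.
Posterior concentration: (18.81, 9.81, 3.81, 7.81, 9.81), total = 50.05.
Var[θ_j] = α_j(Σα−α_j)/((Σα)²(Σα+1)) = 9.81·40.24/(50.05²·51.05) = 0.003087.

0.003087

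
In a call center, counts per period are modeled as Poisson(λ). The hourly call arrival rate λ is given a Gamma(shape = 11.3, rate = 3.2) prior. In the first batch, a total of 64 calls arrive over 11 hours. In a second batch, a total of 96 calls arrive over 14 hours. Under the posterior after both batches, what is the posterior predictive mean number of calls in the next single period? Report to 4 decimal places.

6.0745

With a Gamma(shape α, rate β) prior, the Poisson likelihood is conjugate: the posterior is Gamma(α + ΣXᵢ, β + n).
After batch 1: Gamma(α+S, β+n) = Gamma(11.3+64, 3.2+11) = Gamma(75.3, 14.2).
After batch 2: Gamma(α+S, β+n) = Gamma(75.3+96, 14.2+14) = Gamma(171.3, 28.2).
The predictive distribution for one future period is NegBinom with mean α/β = 6.0745.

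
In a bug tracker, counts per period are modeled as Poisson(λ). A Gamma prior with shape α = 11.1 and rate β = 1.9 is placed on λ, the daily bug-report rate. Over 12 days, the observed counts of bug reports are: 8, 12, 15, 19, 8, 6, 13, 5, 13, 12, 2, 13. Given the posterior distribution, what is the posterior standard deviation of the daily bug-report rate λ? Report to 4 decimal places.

With a Gamma(shape α, rate β) prior, the Poisson likelihood is conjugate: the posterior is Gamma(α + ΣXᵢ, β + n).
Sum of counts S = 126 over n = 12 days.
Posterior: Gamma(α+S, β+n) = Gamma(11.1+126, 1.9+12) = Gamma(137.1, 13.9).
SD = √α/β = √137.1/13.9 = 0.8424.

0.8424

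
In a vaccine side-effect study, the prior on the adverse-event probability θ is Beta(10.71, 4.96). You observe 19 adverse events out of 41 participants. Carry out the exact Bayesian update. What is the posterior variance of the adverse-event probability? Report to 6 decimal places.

The Beta prior is conjugate to a Binomial/Bernoulli likelihood; the update adds successes to α and failures to β.
Posterior: Beta(α+k, β+n−k) = Beta(10.71+19, 4.96+22) = Beta(29.71, 26.96).
Var = αβ/((α+β)²(α+β+1)) = 29.71·26.96/(56.67²·57.67) = 0.004325.

0.004325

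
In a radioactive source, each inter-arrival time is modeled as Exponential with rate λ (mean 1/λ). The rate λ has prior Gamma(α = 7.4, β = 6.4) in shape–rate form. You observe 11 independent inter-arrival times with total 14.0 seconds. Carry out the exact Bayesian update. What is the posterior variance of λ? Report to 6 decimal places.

0.044214

With a Gamma(shape α, rate β) prior on the exponential rate λ, the posterior after n observations with total T = Σxᵢ is Gamma(α+n, β+T).
Posterior: Gamma(7.4+11, 6.4+14.0) = Gamma(18.4, 20.4).
Var = α/β² = 0.044214.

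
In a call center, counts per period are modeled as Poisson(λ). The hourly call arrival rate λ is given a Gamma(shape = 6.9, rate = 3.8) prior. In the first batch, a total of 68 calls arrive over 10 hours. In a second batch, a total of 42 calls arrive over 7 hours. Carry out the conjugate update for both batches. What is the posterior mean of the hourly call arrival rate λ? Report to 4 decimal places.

With a Gamma(shape α, rate β) prior, the Poisson likelihood is conjugate: the posterior is Gamma(α + ΣXᵢ, β + n).
After batch 1: Gamma(α+S, β+n) = Gamma(6.9+68, 3.8+10) = Gamma(74.9, 13.8).
After batch 2: Gamma(α+S, β+n) = Gamma(74.9+42, 13.8+7) = Gamma(116.9, 20.8).
Posterior mean = α/β = 116.9/20.8 = 5.6202.

5.6202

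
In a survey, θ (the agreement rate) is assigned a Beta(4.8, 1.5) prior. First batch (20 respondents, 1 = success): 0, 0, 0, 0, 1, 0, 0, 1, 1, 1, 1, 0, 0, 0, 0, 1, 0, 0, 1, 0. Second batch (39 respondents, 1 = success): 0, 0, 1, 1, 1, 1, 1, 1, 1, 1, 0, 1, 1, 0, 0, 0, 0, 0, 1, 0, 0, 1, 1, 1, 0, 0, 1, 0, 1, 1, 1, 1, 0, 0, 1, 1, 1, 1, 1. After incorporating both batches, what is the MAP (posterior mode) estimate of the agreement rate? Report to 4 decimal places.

0.5498

The Beta prior is conjugate to a Binomial/Bernoulli likelihood; the update adds successes to α and failures to β.
After batch 1: Beta(4.8+7, 1.5+13) = Beta(11.8, 14.5).
After batch 2: Beta(11.8+24, 14.5+15) = Beta(35.8, 29.5).
Mode of Beta(a,b) for a,b>1 is (a−1)/(a+b−2) = 34.8/63.3 = 0.5498.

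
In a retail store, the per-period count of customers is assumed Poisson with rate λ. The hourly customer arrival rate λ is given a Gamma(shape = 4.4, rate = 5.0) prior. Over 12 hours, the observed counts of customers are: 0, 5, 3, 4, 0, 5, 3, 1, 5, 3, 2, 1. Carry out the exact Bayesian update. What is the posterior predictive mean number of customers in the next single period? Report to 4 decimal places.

2.1412

With a Gamma(shape α, rate β) prior, the Poisson likelihood is conjugate: the posterior is Gamma(α + ΣXᵢ, β + n).
Sum of counts S = 32 over n = 12 hours.
Posterior: Gamma(α+S, β+n) = Gamma(4.4+32, 5.0+12) = Gamma(36.4, 17.0).
The predictive distribution for one future period is NegBinom with mean α/β = 2.1412.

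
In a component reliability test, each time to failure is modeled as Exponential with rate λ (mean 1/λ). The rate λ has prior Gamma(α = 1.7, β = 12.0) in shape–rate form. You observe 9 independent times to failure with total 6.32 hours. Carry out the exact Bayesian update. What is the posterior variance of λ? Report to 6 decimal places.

0.031881

With a Gamma(shape α, rate β) prior on the exponential rate λ, the posterior after n observations with total T = Σxᵢ is Gamma(α+n, β+T).
Posterior: Gamma(1.7+9, 12.0+6.32) = Gamma(10.7, 18.32).
Var = α/β² = 0.031881.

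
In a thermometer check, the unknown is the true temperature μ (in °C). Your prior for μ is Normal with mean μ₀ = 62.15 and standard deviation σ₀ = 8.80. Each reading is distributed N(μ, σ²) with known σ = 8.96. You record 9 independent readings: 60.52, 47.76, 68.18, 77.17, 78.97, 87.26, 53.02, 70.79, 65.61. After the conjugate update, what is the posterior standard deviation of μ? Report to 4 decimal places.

2.8282

For Normal data with known variance σ², a Normal(μ₀, σ₀²) prior on μ is conjugate. Posterior precision = 1/σ₀² + n/σ²; posterior mean is the precision-weighted average of μ₀ and x̄.
σ₀² = 8.80² = 77.44, σ² = 8.96² = 80.2816; σ² + n·σ₀² = 80.2816 + 9·77.44 = 777.2416.
Posterior precision = 1/σ₀² + n/σ² = 1/77.44 + 9/80.2816 = (σ² + n·σ₀²)/(σ₀²σ²) = 777.2416/(77.44·80.2816); posterior variance σₙ² = σ₀²σ²/(σ² + n·σ₀²) = 77.44·80.2816/777.2416 = 7.998809.
Posterior SD = √σₙ² = √(77.44·80.2816/777.2416) = 2.8282.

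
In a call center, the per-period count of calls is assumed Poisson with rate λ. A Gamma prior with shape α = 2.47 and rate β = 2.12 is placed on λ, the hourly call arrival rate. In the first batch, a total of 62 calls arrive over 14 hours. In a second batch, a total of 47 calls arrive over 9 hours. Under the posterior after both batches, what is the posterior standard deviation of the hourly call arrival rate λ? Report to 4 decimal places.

With a Gamma(shape α, rate β) prior, the Poisson likelihood is conjugate: the posterior is Gamma(α + ΣXᵢ, β + n).
After batch 1: Gamma(α+S, β+n) = Gamma(2.47+62, 2.12+14) = Gamma(64.47, 16.12).
After batch 2: Gamma(α+S, β+n) = Gamma(64.47+47, 16.12+9) = Gamma(111.47, 25.12).
SD = √α/β = √111.47/25.12 = 0.4203.

0.4203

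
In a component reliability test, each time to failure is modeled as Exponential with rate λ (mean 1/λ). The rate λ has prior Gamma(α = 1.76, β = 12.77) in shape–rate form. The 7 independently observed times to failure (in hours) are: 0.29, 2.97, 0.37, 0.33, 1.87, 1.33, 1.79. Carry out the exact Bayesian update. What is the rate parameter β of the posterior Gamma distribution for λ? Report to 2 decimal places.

21.72

With a Gamma(shape α, rate β) prior on the exponential rate λ, the posterior after n observations with total T = Σxᵢ is Gamma(α+n, β+T).
Sum of observations T = 8.95 hours; n = 7.
Posterior: Gamma(1.76+7, 12.77+8.95) = Gamma(8.76, 21.72).
Posterior β = 21.72.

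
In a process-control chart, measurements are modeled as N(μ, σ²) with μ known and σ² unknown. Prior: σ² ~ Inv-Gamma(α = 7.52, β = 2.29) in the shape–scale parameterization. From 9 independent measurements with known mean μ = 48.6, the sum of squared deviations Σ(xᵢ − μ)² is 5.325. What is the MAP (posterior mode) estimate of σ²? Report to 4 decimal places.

0.3804

With known mean μ and an Inverse-Gamma(α, β) prior on σ², the Normal likelihood is conjugate: posterior is Inv-Gamma(α + n/2, β + Σ(xᵢ−μ)²/2).
Posterior: Inv-Gamma(7.52 + 9/2, 2.29 + 5.325/2) = Inv-Gamma(12.02, 4.9525).
Mode = β/(α+1) = 4.9525/13.02 = 0.3804.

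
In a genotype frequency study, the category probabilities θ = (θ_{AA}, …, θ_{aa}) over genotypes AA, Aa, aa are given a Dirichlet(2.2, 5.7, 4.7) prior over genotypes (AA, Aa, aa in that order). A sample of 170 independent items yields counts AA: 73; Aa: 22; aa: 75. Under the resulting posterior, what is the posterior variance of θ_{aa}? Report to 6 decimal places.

The Dirichlet prior is conjugate to the Multinomial likelihood: each posterior αⱼ = prior αⱼ + observed count nⱼ.
Posterior concentration: (75.2, 27.7, 79.7), total = 182.6.
Var[θ_j] = α_j(Σα−α_j)/((Σα)²(Σα+1)) = 79.7·102.9/(182.6²·183.6) = 0.001340.

0.001340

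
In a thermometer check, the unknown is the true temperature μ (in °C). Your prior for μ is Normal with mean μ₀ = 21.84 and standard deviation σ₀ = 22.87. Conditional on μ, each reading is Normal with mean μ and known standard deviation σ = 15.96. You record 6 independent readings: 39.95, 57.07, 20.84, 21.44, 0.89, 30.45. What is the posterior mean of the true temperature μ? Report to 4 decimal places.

For Normal data with known variance σ², a Normal(μ₀, σ₀²) prior on μ is conjugate. Posterior precision = 1/σ₀² + n/σ²; posterior mean is the precision-weighted average of μ₀ and x̄.
Σxᵢ = 39.95 + 57.07 + 20.84 + 21.44 + 0.89 + 30.45 = 170.64, so n·x̄ = 170.64.
σ₀² = 22.87² = 523.0369, σ² = 15.96² = 254.7216; σ² + n·σ₀² = 254.7216 + 6·523.0369 = 3392.943.
Posterior mean = (μ₀/σ₀² + n·x̄/σ²)/(1/σ₀² + n/σ²) = (σ²·μ₀ + σ₀²·n·x̄)/(σ² + n·σ₀²) = (254.7216·21.84 + 523.0369·170.64)/3392.943 = 94814.13636/3392.943 = 27.9445.

27.9445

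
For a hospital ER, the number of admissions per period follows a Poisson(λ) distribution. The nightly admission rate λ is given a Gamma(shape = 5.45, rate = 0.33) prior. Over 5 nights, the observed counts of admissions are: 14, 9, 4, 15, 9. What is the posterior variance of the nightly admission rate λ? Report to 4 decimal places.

With a Gamma(shape α, rate β) prior, the Poisson likelihood is conjugate: the posterior is Gamma(α + ΣXᵢ, β + n).
Sum of counts S = 51 over n = 5 nights.
Posterior: Gamma(α+S, β+n) = Gamma(5.45+51, 0.33+5) = Gamma(56.45, 5.33).
Var = α/β² = 56.45/5.33² = 1.9871.

1.9871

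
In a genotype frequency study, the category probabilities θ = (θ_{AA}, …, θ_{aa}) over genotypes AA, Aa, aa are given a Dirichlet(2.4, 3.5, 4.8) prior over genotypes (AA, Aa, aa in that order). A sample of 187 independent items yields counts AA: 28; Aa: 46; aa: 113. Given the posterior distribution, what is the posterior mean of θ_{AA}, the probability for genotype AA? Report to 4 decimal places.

The Dirichlet prior is conjugate to the Multinomial likelihood: each posterior αⱼ = prior αⱼ + observed count nⱼ.
Posterior concentration: (30.4, 49.5, 117.8), total = 197.7.
E[θ_{AA}|data] = α_{AA}/Σα = 30.4/197.7 = 0.1538.

0.1538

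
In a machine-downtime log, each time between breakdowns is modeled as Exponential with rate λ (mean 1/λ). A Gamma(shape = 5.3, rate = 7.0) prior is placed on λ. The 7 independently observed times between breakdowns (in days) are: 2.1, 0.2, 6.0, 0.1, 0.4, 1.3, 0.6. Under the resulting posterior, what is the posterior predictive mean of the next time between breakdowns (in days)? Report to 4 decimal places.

1.5664

With a Gamma(shape α, rate β) prior on the exponential rate λ, the posterior after n observations with total T = Σxᵢ is Gamma(α+n, β+T).
Sum of observations T = 10.7 days; n = 7.
Posterior: Gamma(5.3+7, 7.0+10.7) = Gamma(12.3, 17.7).
The predictive distribution for the next observation is Lomax; its mean is β/(α−1) = 17.7/11.3 = 1.5664.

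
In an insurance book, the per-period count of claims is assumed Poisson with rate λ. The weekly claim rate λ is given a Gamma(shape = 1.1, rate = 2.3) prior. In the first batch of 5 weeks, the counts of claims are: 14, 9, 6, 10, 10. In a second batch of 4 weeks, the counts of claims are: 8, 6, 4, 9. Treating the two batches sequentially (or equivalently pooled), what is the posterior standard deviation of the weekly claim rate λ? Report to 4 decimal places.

With a Gamma(shape α, rate β) prior, the Poisson likelihood is conjugate: the posterior is Gamma(α + ΣXᵢ, β + n).
Batch 1: sum of counts S = 49 over n = 5 weeks.
After batch 1: Gamma(α+S, β+n) = Gamma(1.1+49, 2.3+5) = Gamma(50.1, 7.3).
Batch 2: sum of counts S = 27 over n = 4 weeks.
After batch 2: Gamma(α+S, β+n) = Gamma(50.1+27, 7.3+4) = Gamma(77.1, 11.3).
SD = √α/β = √77.1/11.3 = 0.7770.

0.7770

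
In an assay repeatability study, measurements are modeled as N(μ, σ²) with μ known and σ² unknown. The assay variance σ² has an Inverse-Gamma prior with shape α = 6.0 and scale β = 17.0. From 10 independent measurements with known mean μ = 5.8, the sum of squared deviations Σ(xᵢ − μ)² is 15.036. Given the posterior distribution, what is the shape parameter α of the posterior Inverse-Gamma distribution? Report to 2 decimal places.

With known mean μ and an Inverse-Gamma(α, β) prior on σ², the Normal likelihood is conjugate: posterior is Inv-Gamma(α + n/2, β + Σ(xᵢ−μ)²/2).
Posterior: Inv-Gamma(6.0 + 10/2, 17.0 + 15.036/2) = Inv-Gamma(11.00, 24.5180).
Posterior α = 11.00.

11.00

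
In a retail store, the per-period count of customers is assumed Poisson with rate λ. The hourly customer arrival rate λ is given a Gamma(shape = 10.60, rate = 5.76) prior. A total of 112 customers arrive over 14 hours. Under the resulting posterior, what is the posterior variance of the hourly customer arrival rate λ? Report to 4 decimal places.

0.3140

With a Gamma(shape α, rate β) prior, the Poisson likelihood is conjugate: the posterior is Gamma(α + ΣXᵢ, β + n).
Posterior: Gamma(α+S, β+n) = Gamma(10.60+112, 5.76+14) = Gamma(122.60, 19.76).
Var = α/β² = 122.60/19.76² = 0.3140.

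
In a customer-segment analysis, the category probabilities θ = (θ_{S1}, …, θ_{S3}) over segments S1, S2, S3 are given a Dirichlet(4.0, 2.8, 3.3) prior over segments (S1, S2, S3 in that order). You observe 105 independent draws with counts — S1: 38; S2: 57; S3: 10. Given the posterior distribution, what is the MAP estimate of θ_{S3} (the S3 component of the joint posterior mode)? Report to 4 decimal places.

0.1097

The Dirichlet prior is conjugate to the Multinomial likelihood: each posterior αⱼ = prior αⱼ + observed count nⱼ.
Posterior concentration: (42.0, 59.8, 13.3), total = 115.1.
Joint mode component: (α_{S3}−1)/(Σα−K) = 12.3/112.1 = 0.1097.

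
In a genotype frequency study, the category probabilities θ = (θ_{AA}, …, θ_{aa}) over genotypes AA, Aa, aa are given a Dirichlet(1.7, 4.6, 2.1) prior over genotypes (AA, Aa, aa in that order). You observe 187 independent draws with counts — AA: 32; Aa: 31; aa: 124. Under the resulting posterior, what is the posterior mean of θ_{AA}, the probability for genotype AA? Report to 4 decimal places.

The Dirichlet prior is conjugate to the Multinomial likelihood: each posterior αⱼ = prior αⱼ + observed count nⱼ.
Posterior concentration: (33.7, 35.6, 126.1), total = 195.4.
E[θ_{AA}|data] = α_{AA}/Σα = 33.7/195.4 = 0.1725.

0.1725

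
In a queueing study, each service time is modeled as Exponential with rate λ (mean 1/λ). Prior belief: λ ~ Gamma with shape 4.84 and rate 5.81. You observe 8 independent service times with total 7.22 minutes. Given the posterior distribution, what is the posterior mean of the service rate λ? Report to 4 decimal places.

With a Gamma(shape α, rate β) prior on the exponential rate λ, the posterior after n observations with total T = Σxᵢ is Gamma(α+n, β+T).
Posterior: Gamma(4.84+8, 5.81+7.22) = Gamma(12.84, 13.03).
Posterior mean of λ = α/β = 12.84/13.03 = 0.9854.

0.9854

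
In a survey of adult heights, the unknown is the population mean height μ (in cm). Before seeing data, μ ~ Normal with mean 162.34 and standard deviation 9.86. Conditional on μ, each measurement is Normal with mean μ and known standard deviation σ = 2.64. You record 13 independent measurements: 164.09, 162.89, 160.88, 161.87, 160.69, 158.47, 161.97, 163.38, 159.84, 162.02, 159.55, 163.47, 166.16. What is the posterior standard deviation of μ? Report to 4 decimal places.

0.7302

For Normal data with known variance σ², a Normal(μ₀, σ₀²) prior on μ is conjugate. Posterior precision = 1/σ₀² + n/σ²; posterior mean is the precision-weighted average of μ₀ and x̄.
σ₀² = 9.86² = 97.2196, σ² = 2.64² = 6.9696; σ² + n·σ₀² = 6.9696 + 13·97.2196 = 1270.8244.
Posterior precision = 1/σ₀² + n/σ² = 1/97.2196 + 13/6.9696 = (σ² + n·σ₀²)/(σ₀²σ²) = 1270.8244/(97.2196·6.9696); posterior variance σₙ² = σ₀²σ²/(σ² + n·σ₀²) = 97.2196·6.9696/1270.8244 = 0.533183.
Posterior SD = √σₙ² = √(97.2196·6.9696/1270.8244) = 0.7302.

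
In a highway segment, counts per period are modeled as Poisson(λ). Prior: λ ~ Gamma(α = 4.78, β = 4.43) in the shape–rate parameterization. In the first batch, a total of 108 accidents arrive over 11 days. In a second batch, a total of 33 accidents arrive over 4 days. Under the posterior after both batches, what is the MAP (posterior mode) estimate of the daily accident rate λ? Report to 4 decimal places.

With a Gamma(shape α, rate β) prior, the Poisson likelihood is conjugate: the posterior is Gamma(α + ΣXᵢ, β + n).
After batch 1: Gamma(α+S, β+n) = Gamma(4.78+108, 4.43+11) = Gamma(112.78, 15.43).
After batch 2: Gamma(α+S, β+n) = Gamma(112.78+33, 15.43+4) = Gamma(145.78, 19.43).
Mode of Gamma(α,β) for α≥1 is (α−1)/β = 144.78/19.43 = 7.4514.

7.4514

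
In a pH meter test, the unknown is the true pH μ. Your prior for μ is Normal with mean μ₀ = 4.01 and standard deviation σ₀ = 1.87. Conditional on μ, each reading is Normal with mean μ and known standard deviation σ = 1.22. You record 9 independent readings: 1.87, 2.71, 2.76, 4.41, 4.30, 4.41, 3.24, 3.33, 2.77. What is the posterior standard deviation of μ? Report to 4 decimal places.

For Normal data with known variance σ², a Normal(μ₀, σ₀²) prior on μ is conjugate. Posterior precision = 1/σ₀² + n/σ²; posterior mean is the precision-weighted average of μ₀ and x̄.
σ₀² = 1.87² = 3.4969, σ² = 1.22² = 1.4884; σ² + n·σ₀² = 1.4884 + 9·3.4969 = 32.9605.
Posterior precision = 1/σ₀² + n/σ² = 1/3.4969 + 9/1.4884 = (σ² + n·σ₀²)/(σ₀²σ²) = 32.9605/(3.4969·1.4884); posterior variance σₙ² = σ₀²σ²/(σ² + n·σ₀²) = 3.4969·1.4884/32.9605 = 0.157910.
Posterior SD = √σₙ² = √(3.4969·1.4884/32.9605) = 0.3974.

0.3974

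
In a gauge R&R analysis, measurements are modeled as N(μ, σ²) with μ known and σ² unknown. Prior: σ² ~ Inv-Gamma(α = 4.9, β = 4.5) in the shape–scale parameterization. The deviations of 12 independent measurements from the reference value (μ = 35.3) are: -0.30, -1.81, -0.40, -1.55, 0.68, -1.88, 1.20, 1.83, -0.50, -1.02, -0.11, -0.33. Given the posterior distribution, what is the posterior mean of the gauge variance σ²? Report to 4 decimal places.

1.2690

With known mean μ and an Inverse-Gamma(α, β) prior on σ², the Normal likelihood is conjugate: posterior is Inv-Gamma(α + n/2, β + Σ(xᵢ−μ)²/2).
Σ(xᵢ−μ)² = (-0.30)² + (-1.81)² + (-0.40)² + (-1.55)² + (0.68)² + (-1.88)² + (1.20)² + (1.83)² + (-0.50)² + (-1.02)² + (-0.11)² + (-0.33)² = 16.1257.
Posterior: Inv-Gamma(4.9 + 12/2, 4.5 + 16.1257/2) = Inv-Gamma(10.90, 12.56285).
E[σ²|data] = β/(α−1) = 12.56285/9.90 = 1.2690.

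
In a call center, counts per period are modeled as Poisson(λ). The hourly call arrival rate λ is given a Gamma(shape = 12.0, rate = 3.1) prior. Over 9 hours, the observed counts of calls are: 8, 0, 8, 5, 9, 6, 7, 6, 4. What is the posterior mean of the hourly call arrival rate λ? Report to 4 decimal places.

5.3719

With a Gamma(shape α, rate β) prior, the Poisson likelihood is conjugate: the posterior is Gamma(α + ΣXᵢ, β + n).
Sum of counts S = 53 over n = 9 hours.
Posterior: Gamma(α+S, β+n) = Gamma(12.0+53, 3.1+9) = Gamma(65.0, 12.1).
Posterior mean = α/β = 65.0/12.1 = 5.3719.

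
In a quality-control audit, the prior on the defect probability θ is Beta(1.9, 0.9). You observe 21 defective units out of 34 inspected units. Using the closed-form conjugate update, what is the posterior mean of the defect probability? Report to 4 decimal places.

0.6223

The Beta prior is conjugate to a Binomial/Bernoulli likelihood; the update adds successes to α and failures to β.
Posterior: Beta(α+k, β+n−k) = Beta(1.9+21, 0.9+13) = Beta(22.9, 13.9).
Posterior mean = α/(α+β) = 22.9/36.8 = 0.6223.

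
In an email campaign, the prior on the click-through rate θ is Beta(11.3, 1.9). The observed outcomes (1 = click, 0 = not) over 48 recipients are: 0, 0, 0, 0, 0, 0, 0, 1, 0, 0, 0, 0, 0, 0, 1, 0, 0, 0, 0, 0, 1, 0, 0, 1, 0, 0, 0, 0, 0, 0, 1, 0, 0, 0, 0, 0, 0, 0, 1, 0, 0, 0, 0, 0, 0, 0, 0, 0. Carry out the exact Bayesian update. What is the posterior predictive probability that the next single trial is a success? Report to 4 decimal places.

The Beta prior is conjugate to a Binomial/Bernoulli likelihood; the update adds successes to α and failures to β.
Posterior: Beta(α+k, β+n−k) = Beta(11.3+6, 1.9+42) = Beta(17.3, 43.9).
For a single future Bernoulli trial, P(success | data) = α/(α+β) = 0.2827.

0.2827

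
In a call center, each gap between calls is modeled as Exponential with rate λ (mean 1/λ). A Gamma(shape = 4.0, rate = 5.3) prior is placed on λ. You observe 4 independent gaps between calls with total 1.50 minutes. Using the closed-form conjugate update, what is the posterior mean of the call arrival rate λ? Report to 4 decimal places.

1.1765

With a Gamma(shape α, rate β) prior on the exponential rate λ, the posterior after n observations with total T = Σxᵢ is Gamma(α+n, β+T).
Posterior: Gamma(4.0+4, 5.3+1.50) = Gamma(8.0, 6.80).
Posterior mean of λ = α/β = 8.0/6.80 = 1.1765.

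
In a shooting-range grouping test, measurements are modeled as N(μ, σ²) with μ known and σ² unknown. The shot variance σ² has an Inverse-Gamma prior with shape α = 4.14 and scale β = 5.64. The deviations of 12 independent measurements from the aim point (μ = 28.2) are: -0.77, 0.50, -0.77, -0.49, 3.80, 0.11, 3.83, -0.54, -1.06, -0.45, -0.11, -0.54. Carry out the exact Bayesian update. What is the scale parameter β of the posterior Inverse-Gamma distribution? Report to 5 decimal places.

With known mean μ and an Inverse-Gamma(α, β) prior on σ², the Normal likelihood is conjugate: posterior is Inv-Gamma(α + n/2, β + Σ(xᵢ−μ)²/2).
Σ(xᵢ−μ)² = (-0.77)² + (0.50)² + (-0.77)² + (-0.49)² + (3.80)² + (0.11)² + (3.83)² + (-0.54)² + (-1.06)² + (-0.45)² + (-0.11)² + (-0.54)² = 32.7183.
Posterior: Inv-Gamma(4.14 + 12/2, 5.64 + 32.7183/2) = Inv-Gamma(10.14, 21.99915).
Posterior β = 21.99915.

21.99915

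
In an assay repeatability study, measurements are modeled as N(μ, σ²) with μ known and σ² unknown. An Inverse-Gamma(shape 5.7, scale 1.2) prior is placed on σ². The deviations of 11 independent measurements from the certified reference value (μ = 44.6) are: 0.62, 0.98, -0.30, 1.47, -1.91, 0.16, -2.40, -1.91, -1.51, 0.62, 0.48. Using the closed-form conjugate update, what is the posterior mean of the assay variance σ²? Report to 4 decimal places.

1.0771

With known mean μ and an Inverse-Gamma(α, β) prior on σ², the Normal likelihood is conjugate: posterior is Inv-Gamma(α + n/2, β + Σ(xᵢ−μ)²/2).
Σ(xᵢ−μ)² = (0.62)² + (0.98)² + (-0.30)² + (1.47)² + (-1.91)² + (0.16)² + (-2.40)² + (-1.91)² + (-1.51)² + (0.62)² + (0.48)² = 19.5724.
Posterior: Inv-Gamma(5.7 + 11/2, 1.2 + 19.5724/2) = Inv-Gamma(11.20, 10.98620).
E[σ²|data] = β/(α−1) = 10.98620/10.20 = 1.0771.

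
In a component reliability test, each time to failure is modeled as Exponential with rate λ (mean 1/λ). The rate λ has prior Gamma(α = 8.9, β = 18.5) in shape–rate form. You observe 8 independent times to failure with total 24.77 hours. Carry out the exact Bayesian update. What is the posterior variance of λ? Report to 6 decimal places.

0.009026

With a Gamma(shape α, rate β) prior on the exponential rate λ, the posterior after n observations with total T = Σxᵢ is Gamma(α+n, β+T).
Posterior: Gamma(8.9+8, 18.5+24.77) = Gamma(16.9, 43.27).
Var = α/β² = 0.009026.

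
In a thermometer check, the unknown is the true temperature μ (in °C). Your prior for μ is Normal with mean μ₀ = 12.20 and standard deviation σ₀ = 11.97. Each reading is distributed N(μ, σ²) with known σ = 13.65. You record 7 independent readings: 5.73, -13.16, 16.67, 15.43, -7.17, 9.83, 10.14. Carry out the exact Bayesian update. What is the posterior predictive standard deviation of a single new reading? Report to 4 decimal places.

14.4489

For Normal data with known variance σ², a Normal(μ₀, σ₀²) prior on μ is conjugate. Posterior precision = 1/σ₀² + n/σ²; posterior mean is the precision-weighted average of μ₀ and x̄.
σ₀² = 11.97² = 143.2809, σ² = 13.65² = 186.3225; σ² + n·σ₀² = 186.3225 + 7·143.2809 = 1189.2888.
Posterior precision = 1/σ₀² + n/σ² = 1/143.2809 + 7/186.3225 = (σ² + n·σ₀²)/(σ₀²σ²) = 1189.2888/(143.2809·186.3225); posterior variance σₙ² = σ₀²σ²/(σ² + n·σ₀²) = 143.2809·186.3225/1189.2888 = 22.447412.
Predictive variance for one new observation = σₙ² + σ² = 143.2809·186.3225/1189.2888 + 186.3225 = σ²·(σ₀² + 1189.2888)/1189.2888 = 186.3225·1332.5697/1189.2888 = 208.769912; SD = √(186.3225·1332.5697/1189.2888) = 14.4489.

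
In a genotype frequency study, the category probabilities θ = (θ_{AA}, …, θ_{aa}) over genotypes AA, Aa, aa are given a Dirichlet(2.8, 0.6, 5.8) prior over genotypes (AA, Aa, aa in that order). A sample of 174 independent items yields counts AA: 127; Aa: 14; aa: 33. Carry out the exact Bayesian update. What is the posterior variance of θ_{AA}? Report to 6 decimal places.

0.001121

The Dirichlet prior is conjugate to the Multinomial likelihood: each posterior αⱼ = prior αⱼ + observed count nⱼ.
Posterior concentration: (129.8, 14.6, 38.8), total = 183.2.
Var[θ_j] = α_j(Σα−α_j)/((Σα)²(Σα+1)) = 129.8·53.4/(183.2²·184.2) = 0.001121.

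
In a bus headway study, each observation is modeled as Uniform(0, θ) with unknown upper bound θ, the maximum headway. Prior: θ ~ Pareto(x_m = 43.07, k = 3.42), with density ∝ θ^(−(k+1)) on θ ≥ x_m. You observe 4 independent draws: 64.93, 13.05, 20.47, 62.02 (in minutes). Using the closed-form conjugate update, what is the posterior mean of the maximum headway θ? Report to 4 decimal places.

75.0437

A Pareto(scale x_m, shape k) prior on the upper bound θ of Uniform(0, θ) is conjugate: posterior is Pareto(max(x_m, max xᵢ), k + n).
Sample maximum = 64.93; prior scale x_m = 43.07 → posterior scale = max = 64.93.
Posterior shape = 3.42 + 4 = 7.42.
E[θ|data] = k·x_m/(k−1) = 7.42·64.93/6.42 = 75.0437.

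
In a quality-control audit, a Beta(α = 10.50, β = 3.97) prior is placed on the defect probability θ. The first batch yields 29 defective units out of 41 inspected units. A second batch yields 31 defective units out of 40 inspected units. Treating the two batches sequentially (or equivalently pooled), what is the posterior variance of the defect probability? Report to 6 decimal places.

0.002002

The Beta prior is conjugate to a Binomial/Bernoulli likelihood; the update adds successes to α and failures to β.
After batch 1: Beta(10.50+29, 3.97+12) = Beta(39.50, 15.97).
After batch 2: Beta(39.50+31, 15.97+9) = Beta(70.50, 24.97).
Var = αβ/((α+β)²(α+β+1)) = 70.50·24.97/(95.47²·96.47) = 0.002002.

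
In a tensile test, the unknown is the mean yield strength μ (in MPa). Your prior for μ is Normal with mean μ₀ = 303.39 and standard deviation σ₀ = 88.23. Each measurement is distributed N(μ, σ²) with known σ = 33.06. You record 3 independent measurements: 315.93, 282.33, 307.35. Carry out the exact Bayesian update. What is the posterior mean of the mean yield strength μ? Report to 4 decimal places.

301.9380

For Normal data with known variance σ², a Normal(μ₀, σ₀²) prior on μ is conjugate. Posterior precision = 1/σ₀² + n/σ²; posterior mean is the precision-weighted average of μ₀ and x̄.
Σxᵢ = 315.93 + 282.33 + 307.35 = 905.61, so n·x̄ = 905.61.
σ₀² = 88.23² = 7784.5329, σ² = 33.06² = 1092.9636; σ² + n·σ₀² = 1092.9636 + 3·7784.5329 = 24446.5623.
Posterior mean = (μ₀/σ₀² + n·x̄/σ²)/(1/σ₀² + n/σ²) = (σ²·μ₀ + σ₀²·n·x̄)/(σ² + n·σ₀²) = (1092.9636·303.39 + 7784.5329·905.61)/24446.5623 = 7381345.066173/24446.5623 = 301.9380.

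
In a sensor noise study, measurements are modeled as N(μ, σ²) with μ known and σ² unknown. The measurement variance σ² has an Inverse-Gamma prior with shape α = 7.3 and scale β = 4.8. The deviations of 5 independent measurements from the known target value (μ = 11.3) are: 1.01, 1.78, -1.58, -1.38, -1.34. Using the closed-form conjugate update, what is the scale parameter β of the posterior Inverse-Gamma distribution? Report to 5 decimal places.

9.99245

With known mean μ and an Inverse-Gamma(α, β) prior on σ², the Normal likelihood is conjugate: posterior is Inv-Gamma(α + n/2, β + Σ(xᵢ−μ)²/2).
Σ(xᵢ−μ)² = (1.01)² + (1.78)² + (-1.58)² + (-1.38)² + (-1.34)² = 10.3849.
Posterior: Inv-Gamma(7.3 + 5/2, 4.8 + 10.3849/2) = Inv-Gamma(9.80, 9.99245).
Posterior β = 9.99245.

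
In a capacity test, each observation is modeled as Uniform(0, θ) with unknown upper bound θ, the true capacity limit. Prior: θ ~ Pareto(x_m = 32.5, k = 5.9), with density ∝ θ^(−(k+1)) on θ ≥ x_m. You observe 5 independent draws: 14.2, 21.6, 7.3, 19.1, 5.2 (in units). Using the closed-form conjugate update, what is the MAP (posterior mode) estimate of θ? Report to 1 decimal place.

32.5

A Pareto(scale x_m, shape k) prior on the upper bound θ of Uniform(0, θ) is conjugate: posterior is Pareto(max(x_m, max xᵢ), k + n).
Sample maximum = 21.6; prior scale x_m = 32.5 → posterior scale = max = 32.5.
Posterior shape = 5.9 + 5 = 10.9.
The Pareto density is decreasing on [x_m, ∞), so the mode is x_m = 32.5.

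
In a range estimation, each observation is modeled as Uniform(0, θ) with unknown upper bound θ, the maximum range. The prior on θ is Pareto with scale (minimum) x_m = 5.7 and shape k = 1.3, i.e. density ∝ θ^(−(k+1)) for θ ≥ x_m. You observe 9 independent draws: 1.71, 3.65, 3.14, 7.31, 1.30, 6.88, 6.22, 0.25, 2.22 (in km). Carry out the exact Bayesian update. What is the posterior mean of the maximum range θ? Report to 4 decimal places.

A Pareto(scale x_m, shape k) prior on the upper bound θ of Uniform(0, θ) is conjugate: posterior is Pareto(max(x_m, max xᵢ), k + n).
Sample maximum = 7.31; prior scale x_m = 5.7 → posterior scale = max = 7.31.
Posterior shape = 1.3 + 9 = 10.3.
E[θ|data] = k·x_m/(k−1) = 10.3·7.31/9.3 = 8.0960.

8.0960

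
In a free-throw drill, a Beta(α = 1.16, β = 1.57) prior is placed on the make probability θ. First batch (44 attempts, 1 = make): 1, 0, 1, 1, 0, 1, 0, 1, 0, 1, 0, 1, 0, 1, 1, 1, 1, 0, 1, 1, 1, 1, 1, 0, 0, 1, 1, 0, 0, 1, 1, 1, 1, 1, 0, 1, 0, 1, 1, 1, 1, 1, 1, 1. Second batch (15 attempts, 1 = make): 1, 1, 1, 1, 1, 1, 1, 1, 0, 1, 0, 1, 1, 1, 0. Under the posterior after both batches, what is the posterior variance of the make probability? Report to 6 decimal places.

0.003246

The Beta prior is conjugate to a Binomial/Bernoulli likelihood; the update adds successes to α and failures to β.
After batch 1: Beta(1.16+31, 1.57+13) = Beta(32.16, 14.57).
After batch 2: Beta(32.16+12, 14.57+3) = Beta(44.16, 17.57).
Var = αβ/((α+β)²(α+β+1)) = 44.16·17.57/(61.73²·62.73) = 0.003246.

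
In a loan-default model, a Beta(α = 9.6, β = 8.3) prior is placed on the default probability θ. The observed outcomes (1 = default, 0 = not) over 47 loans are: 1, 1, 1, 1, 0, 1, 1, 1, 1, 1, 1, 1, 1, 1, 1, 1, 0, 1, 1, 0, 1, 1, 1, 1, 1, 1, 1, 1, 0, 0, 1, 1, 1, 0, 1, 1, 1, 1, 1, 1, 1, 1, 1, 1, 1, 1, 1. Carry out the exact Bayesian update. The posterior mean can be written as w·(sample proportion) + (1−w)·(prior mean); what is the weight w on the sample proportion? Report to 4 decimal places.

The Beta prior is conjugate to a Binomial/Bernoulli likelihood; the update adds successes to α and failures to β.
Posterior mean = (α₀+k)/(α₀+β₀+n) = [n/(α₀+β₀+n)]·(k/n) + [(α₀+β₀)/(α₀+β₀+n)]·α₀/(α₀+β₀), so only n and the prior enter the weight.
The weight on the data is w = n/(α₀+β₀+n) = 47/(9.6+8.3+47) = 47/64.9 = 0.7242.

0.7242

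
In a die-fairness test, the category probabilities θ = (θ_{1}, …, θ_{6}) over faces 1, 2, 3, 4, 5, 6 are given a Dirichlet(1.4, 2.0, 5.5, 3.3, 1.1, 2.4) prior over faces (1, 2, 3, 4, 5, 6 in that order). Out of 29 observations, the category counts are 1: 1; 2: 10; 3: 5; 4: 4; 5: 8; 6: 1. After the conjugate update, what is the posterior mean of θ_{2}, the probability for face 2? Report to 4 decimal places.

The Dirichlet prior is conjugate to the Multinomial likelihood: each posterior αⱼ = prior αⱼ + observed count nⱼ.
Posterior concentration: (2.4, 12.0, 10.5, 7.3, 9.1, 3.4), total = 44.7.
E[θ_{2}|data] = α_{2}/Σα = 12.0/44.7 = 0.2685.

0.2685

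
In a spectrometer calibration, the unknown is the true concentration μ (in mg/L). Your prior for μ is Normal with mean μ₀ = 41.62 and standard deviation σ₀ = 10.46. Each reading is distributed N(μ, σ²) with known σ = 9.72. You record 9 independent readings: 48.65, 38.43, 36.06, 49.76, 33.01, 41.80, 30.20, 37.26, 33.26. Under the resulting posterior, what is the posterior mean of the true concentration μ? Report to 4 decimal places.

38.9688

For Normal data with known variance σ², a Normal(μ₀, σ₀²) prior on μ is conjugate. Posterior precision = 1/σ₀² + n/σ²; posterior mean is the precision-weighted average of μ₀ and x̄.
Σxᵢ = 48.65 + 38.43 + 36.06 + 49.76 + 33.01 + 41.80 + 30.20 + 37.26 + 33.26 = 348.43, so n·x̄ = 348.43.
σ₀² = 10.46² = 109.4116, σ² = 9.72² = 94.4784; σ² + n·σ₀² = 94.4784 + 9·109.4116 = 1079.1828.
Posterior mean = (μ₀/σ₀² + n·x̄/σ²)/(1/σ₀² + n/σ²) = (σ²·μ₀ + σ₀²·n·x̄)/(σ² + n·σ₀²) = (94.4784·41.62 + 109.4116·348.43)/1079.1828 = 42054.474796/1079.1828 = 38.9688.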